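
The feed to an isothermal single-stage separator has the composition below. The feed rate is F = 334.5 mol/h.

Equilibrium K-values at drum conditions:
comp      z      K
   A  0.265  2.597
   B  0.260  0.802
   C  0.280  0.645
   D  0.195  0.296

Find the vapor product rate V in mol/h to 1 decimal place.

V = 67.1 mol/h

Iterate (Newton) starting at V/F = 0.5:
  V/F = 0.500: g = -0.1545, g' = -0.504 → V/F = 0.193
  V/F = 0.193: g = 0.0042, g' = -0.576 → V/F = 0.201
Converged at V/F = 0.201.
Then V = V/F·F = 0.2007·334.5 = 67.1 mol/h and L = F − V = 267.4 mol/h.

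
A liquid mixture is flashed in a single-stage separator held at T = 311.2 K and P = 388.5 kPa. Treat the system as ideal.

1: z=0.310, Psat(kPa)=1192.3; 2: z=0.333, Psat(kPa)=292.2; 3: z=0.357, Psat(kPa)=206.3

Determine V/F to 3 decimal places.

Raoult's law: Kᵢ = Pᵢˢᵃᵗ/P = Pᵢˢᵃᵗ/388.5.
  K_1 = 1192.3/388.5 = 3.06898, K_2 = 292.2/388.5 = 0.75212, K_3 = 206.3/388.5 = 0.53102
Material balance + equilibrium reduce to Σ zᵢ(Kᵢ−1)/(1+V/F(Kᵢ−1)) = 0.
Feasibility: ΣzᵢKᵢ = 1.391, Σzᵢ/Kᵢ = 1.216 — both > 1, two phases present.
Iterate (Newton) starting at V/F = 0.5:
  V/F = 0.500: g = 0.0023, g' = -0.481 → V/F = 0.505
Converged at V/F = 0.505.

V/F = 0.505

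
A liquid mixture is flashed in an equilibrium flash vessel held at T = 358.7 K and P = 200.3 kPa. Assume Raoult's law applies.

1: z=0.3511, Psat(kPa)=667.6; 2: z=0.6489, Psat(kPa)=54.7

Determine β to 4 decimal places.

Raoult's law: Kᵢ = Pᵢˢᵃᵗ/P = Pᵢˢᵃᵗ/200.3.
  K_1 = 667.6/200.3 = 3.333000, K_2 = 54.7/200.3 = 0.273090
Newton iteration, β⁰ = 0.5:
  β = 0.5000: g = -0.36294, g' = -1.2534 → β = 0.2104
  β = 0.2104: g = -0.00747, g' = -1.3376 → β = 0.2048
  β = 0.2048: g = 0.00003, g' = -1.3483 → β = 0.2049
Converged at β = 0.2049.

β = 0.2049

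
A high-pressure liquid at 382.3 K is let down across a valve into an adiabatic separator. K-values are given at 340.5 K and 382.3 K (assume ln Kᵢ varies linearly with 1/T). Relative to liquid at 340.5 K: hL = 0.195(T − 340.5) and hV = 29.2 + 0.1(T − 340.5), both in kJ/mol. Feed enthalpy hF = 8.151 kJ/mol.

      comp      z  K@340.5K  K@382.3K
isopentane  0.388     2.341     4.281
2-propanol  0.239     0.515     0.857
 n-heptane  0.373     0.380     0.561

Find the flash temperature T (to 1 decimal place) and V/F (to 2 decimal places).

T = 342.7 K, V/F = 0.27

Adiabatic flash: solve Rachford–Rice at each trial T, then check hF = ψ·hV(T) + (1−ψ)·hL(T).
  T = 340.5 K: K = (2.341, 0.515, 0.380), RR gives ψ = 0.226, H_out = 6.606 kJ/mol
  T = 382.3 K: K = (4.281, 0.857, 0.561), RR gives ψ = 0.926, H_out = 31.510 kJ/mol
  T = 361.4 K: K = (3.221, 0.674, 0.467), RR gives ψ = 0.569, H_out = 19.549 kJ/mol
  T = 350.9 K: K = (2.757, 0.591, 0.422), RR gives ψ = 0.405, H_out = 13.452 kJ/mol
  T = 345.7 K: K = (2.544, 0.552, 0.401), RR gives ψ = 0.319, H_out = 10.183 kJ/mol
  T = 343.1 K: K = (2.441, 0.534, 0.390), RR gives ψ = 0.274, H_out = 8.442 kJ/mol
  T = 341.8 K: K = (2.391, 0.524, 0.385), RR gives ψ = 0.250, H_out = 7.537 kJ/mol
Linear interpolation between T = 341.8 (H_out = 7.537) and T = 343.1 (H_out = 8.442) on hF = 8.151 gives T ≈ 342.7 K, at which ψ = 0.27.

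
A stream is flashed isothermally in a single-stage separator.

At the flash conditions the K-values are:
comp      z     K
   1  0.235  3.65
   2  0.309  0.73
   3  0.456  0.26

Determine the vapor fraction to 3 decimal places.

Let ψ = V/F and solve Σ zᵢ(Kᵢ−1)/(1+ψ(Kᵢ−1)) = 0.
Check two-phase: ΣzᵢKᵢ = 1.202 > 1 and Σzᵢ/Kᵢ = 2.242 > 1, so g(0) = 0.202 > 0 and g(1) = -1.242 < 0.
Newton iteration, ψ⁰ = 0.5:
  ψ = 0.500: g = -0.3642, g' = -0.965 → ψ = 0.122
  ψ = 0.122: g = 0.0129, g' = -1.267 → ψ = 0.133
Converged at ψ = 0.133.

ψ = 0.133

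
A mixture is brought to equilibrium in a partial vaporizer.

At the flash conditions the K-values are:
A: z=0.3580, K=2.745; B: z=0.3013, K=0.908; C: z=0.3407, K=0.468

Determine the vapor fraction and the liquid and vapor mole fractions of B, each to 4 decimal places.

ψ = 0.6204, x_B = 0.3195, y_B = 0.2901

Rachford–Rice: g(ψ) = Σ zᵢ(Kᵢ−1)/(1+ψ(Kᵢ−1)) = 0.
Check two-phase: ΣzᵢKᵢ = 1.4157 > 1 and Σzᵢ/Kᵢ = 1.1902 > 1, so g(0) = 0.4157 > 0 and g(1) = -0.1902 < 0.
Newton iteration, ψ⁰ = 0.66:
  ψ = 0.6600: g = -0.01851, g' = -0.4674 → ψ = 0.6204
Converged at ψ = 0.6204.
Compositions from xᵢ = zᵢ/(1+ψ(Kᵢ−1)), yᵢ = Kᵢxᵢ:
  A: x = 0.1719, y = 0.4718
  B: x = 0.3195, y = 0.2901
  C: x = 0.5086, y = 0.2380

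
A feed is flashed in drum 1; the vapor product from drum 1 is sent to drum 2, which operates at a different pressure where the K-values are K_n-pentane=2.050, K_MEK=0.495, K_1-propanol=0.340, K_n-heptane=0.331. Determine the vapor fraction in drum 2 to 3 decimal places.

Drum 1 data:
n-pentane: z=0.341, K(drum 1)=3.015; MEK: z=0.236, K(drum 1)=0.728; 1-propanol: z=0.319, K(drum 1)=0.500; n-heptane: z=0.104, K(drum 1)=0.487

V/F (drum 2) = 0.429

Drum 1:
Material balance + equilibrium reduce to Σ zᵢ(Kᵢ−1)/(1+ψ₁(Kᵢ−1)) = 0.
Check two-phase: ΣzᵢKᵢ = 1.410 > 1 and Σzᵢ/Kᵢ = 1.289 > 1, so g(0) = 0.410 > 0 and g(1) = -0.289 < 0.
Newton–Raphson from ψ₁ = 0.5:
  ψ₁ = 0.500: g = -0.0164, g' = -0.558 → ψ₁ = 0.471
Converged at ψ₁ = 0.471.
Drum-1 compositions:
  n-pentane: x = 0.175, y = 0.528
  MEK: x = 0.271, y = 0.197
  1-propanol: x = 0.417, y = 0.209
  n-heptane: x = 0.137, y = 0.067
Drum-2 feed = drum-1 vapor: z₂ = (0.5276, 0.1970, 0.2086, 0.0668).
Drum 2:
Material balance + equilibrium reduce to Σ zᵢ(Kᵢ−1)/(1+ψ₂(Kᵢ−1)) = 0.
Feasibility: ΣzᵢKᵢ = 1.272, Σzᵢ/Kᵢ = 1.471 — both > 1, two phases present.
Iterate (Newton) starting at ψ₂ = 0.5:
  ψ₂ = 0.500: g = -0.0425, g' = -0.610 → ψ₂ = 0.430
  ψ₂ = 0.430: g = -0.0006, g' = -0.594 → ψ₂ = 0.429
Converged at ψ₂ = 0.429.
  n-pentane: x = 0.364, y = 0.745
  MEK: x = 0.252, y = 0.125
  1-propanol: x = 0.291, y = 0.099
  n-heptane: x = 0.094, y = 0.031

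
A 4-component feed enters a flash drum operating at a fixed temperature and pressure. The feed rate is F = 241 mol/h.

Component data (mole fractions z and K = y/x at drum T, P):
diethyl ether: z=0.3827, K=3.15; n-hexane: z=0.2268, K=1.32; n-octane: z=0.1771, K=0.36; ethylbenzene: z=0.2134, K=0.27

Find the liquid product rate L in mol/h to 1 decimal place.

L = 107.5 mol/h

Material balance + equilibrium reduce to Σ zᵢ(Kᵢ−1)/(1+V/F(Kᵢ−1)) = 0.
g(0) = ΣzᵢKᵢ − 1 = 0.6263 and g(1) = 1 − Σzᵢ/Kᵢ = -0.5756, so a root lies in (0, 1).
Iterate (Newton) starting at V/F = 0.5:
  V/F = 0.5000: g = 0.04709, g' = -0.8670 → V/F = 0.5543
  V/F = 0.5543: g = -0.00028, g' = -0.8801 → V/F = 0.5540
Converged at V/F = 0.5540.
Then V = V/F·F = 0.5540·241 = 133.5 mol/h and L = F − V = 107.5 mol/h.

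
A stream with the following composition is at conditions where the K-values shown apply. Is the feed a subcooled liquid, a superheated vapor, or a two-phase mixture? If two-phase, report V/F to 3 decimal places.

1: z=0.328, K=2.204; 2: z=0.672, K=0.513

ΣzᵢKᵢ = 1.068; Σzᵢ/Kᵢ = 1.459.
Both exceed 1, so a two-phase solution exists.
Material balance + equilibrium reduce to Σ zᵢ(Kᵢ−1)/(1+ψ(Kᵢ−1)) = 0.
Binary case is linear: z₁(K₁−1)(1+ψ(K₂−1)) + z₂(K₂−1)(1+ψ(K₁−1)) = 0
⇒ ψ = [z₁(K₁−1)+z₂(K₂−1)] / [−(K₁−1)(K₂−1)] = 0.0676/0.5863 = 0.115

two-phase, V/F = 0.115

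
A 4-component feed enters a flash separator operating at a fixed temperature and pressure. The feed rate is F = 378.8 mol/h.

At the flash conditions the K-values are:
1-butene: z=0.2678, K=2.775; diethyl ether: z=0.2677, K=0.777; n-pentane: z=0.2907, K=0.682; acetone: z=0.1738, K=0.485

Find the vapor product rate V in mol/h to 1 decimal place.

Newton–Raphson from ψ = 0.5:
  ψ = 0.5000: g = -0.04582, g' = -0.3789 → ψ = 0.3791
  ψ = 0.3791: g = 0.00261, g' = -0.4266 → ψ = 0.3852
Converged at ψ = 0.3852.
Then V = ψ·F = 0.3852·378.8 = 145.9 mol/h and L = F − V = 232.9 mol/h.

V = 145.9 mol/h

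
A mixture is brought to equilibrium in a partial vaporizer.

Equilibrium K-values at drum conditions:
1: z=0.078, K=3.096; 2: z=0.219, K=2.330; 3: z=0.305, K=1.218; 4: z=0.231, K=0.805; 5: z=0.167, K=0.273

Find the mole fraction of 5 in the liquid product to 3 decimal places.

Material balance + equilibrium reduce to Σ zᵢ(Kᵢ−1)/(1+ψ(Kᵢ−1)) = 0.
Check two-phase: ΣzᵢKᵢ = 1.355 > 1 and Σzᵢ/Kᵢ = 1.268 > 1, so g(0) = 0.355 > 0 and g(1) = -0.268 < 0.
Newton–Raphson from ψ = 0.62:
  ψ = 0.620: g = 0.0170, g' = -0.496 → ψ = 0.654
Converged at ψ = 0.654.
Compositions from xᵢ = zᵢ/(1+ψ(Kᵢ−1)), yᵢ = Kᵢxᵢ:
  1: x = 0.033, y = 0.102
  2: x = 0.117, y = 0.273
  3: x = 0.267, y = 0.325
  4: x = 0.265, y = 0.213
  5: x = 0.318, y = 0.087

x_5 = 0.318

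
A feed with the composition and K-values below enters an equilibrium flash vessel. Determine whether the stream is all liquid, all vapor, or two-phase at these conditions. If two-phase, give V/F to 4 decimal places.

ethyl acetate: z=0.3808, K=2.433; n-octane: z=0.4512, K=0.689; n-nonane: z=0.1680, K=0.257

ΣzᵢKᵢ = 1.2805; Σzᵢ/Kᵢ = 1.4651.
Both exceed 1, so a two-phase solution exists.
Material balance + equilibrium reduce to Σ zᵢ(Kᵢ−1)/(1+ψ(Kᵢ−1)) = 0.
Iterate (Newton) starting at ψ = 0.5:
  ψ = 0.5000: g = -0.04686, g' = -0.5614 → ψ = 0.4165
  ψ = 0.4165: g = -0.00025, g' = -0.5588 → ψ = 0.4161
Converged at ψ = 0.4161.

two-phase, V/F = 0.4161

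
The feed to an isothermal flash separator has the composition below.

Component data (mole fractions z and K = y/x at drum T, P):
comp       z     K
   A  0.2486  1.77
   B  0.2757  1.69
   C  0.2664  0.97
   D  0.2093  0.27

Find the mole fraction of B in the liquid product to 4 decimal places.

Newton iteration, V/F⁰ = 0.5:
  V/F = 0.5000: g = 0.03092, g' = -0.4263 → V/F = 0.5725
  V/F = 0.5725: g = -0.00142, g' = -0.4679 → V/F = 0.5695
Converged at V/F = 0.5695.
Compositions from xᵢ = zᵢ/(1+V/F(Kᵢ−1)), yᵢ = Kᵢxᵢ:
  A: x = 0.1728, y = 0.3059
  B: x = 0.1979, y = 0.3345
  C: x = 0.2710, y = 0.2629
  D: x = 0.3582, y = 0.0967

x_B = 0.1979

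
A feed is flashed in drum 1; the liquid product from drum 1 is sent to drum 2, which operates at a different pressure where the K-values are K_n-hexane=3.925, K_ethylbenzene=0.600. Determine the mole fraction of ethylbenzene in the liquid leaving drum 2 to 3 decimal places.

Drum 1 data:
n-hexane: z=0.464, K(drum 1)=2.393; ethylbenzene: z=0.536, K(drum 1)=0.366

Drum 1:
Let ψ₁ = V/F and solve Σ zᵢ(Kᵢ−1)/(1+ψ₁(Kᵢ−1)) = 0.
Feasibility: ΣzᵢKᵢ = 1.307, Σzᵢ/Kᵢ = 1.658 — both > 1, two phases present.
Iterate (Newton) starting at ψ₁ = 0.42:
  ψ₁ = 0.420: g = -0.0554, g' = -0.759 → ψ₁ = 0.347
Converged at ψ₁ = 0.347.
Drum-1 compositions:
  n-hexane: x = 0.313, y = 0.748
  ethylbenzene: x = 0.687, y = 0.252
Drum-2 feed = drum-1 liquid: z₂ = (0.3128, 0.6872).
Drum 2:
Rachford–Rice: g(ψ₂) = Σ zᵢ(Kᵢ−1)/(1+ψ₂(Kᵢ−1)) = 0.
Feasibility: ΣzᵢKᵢ = 1.640, Σzᵢ/Kᵢ = 1.225 — both > 1, two phases present.
Newton–Raphson from ψ₂ = 0.5:
  ψ₂ = 0.500: g = 0.0279, g' = -0.613 → ψ₂ = 0.546
  ψ₂ = 0.546: g = 0.0008, g' = -0.577 → ψ₂ = 0.547
Converged at ψ₂ = 0.547.
  n-hexane: x = 0.120, y = 0.472
  ethylbenzene: x = 0.880, y = 0.528

x_ethylbenzene (drum 2) = 0.880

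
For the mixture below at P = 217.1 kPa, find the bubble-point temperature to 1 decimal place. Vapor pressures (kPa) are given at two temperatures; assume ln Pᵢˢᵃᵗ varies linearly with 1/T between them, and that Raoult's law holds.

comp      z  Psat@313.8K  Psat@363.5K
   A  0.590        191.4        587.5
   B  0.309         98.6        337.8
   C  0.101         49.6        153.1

Bubble-point temperature: ΣzᵢPᵢˢᵃᵗ(T) = P. Interpolate ln Pᵢˢᵃᵗ = aᵢ + bᵢ/T.
  T = 313.8 K: ΣzᵢPᵢˢᵃᵗ = 148.40 kPa
  T = 363.5 K: ΣzᵢPᵢˢᵃᵗ = 466.47 kPa
  T = 338.6 K: ΣzᵢPᵢˢᵃᵗ = 274.01 kPa
  T = 326.2 K: ΣzᵢPᵢˢᵃᵗ = 204.00 kPa
  T = 332.4 K: ΣzᵢPᵢˢᵃᵗ = 237.08 kPa
  T = 329.3 K: ΣzᵢPᵢˢᵃᵗ = 220.08 kPa
  T = 327.8 K: ΣzᵢPᵢˢᵃᵗ = 212.18 kPa
Interpolating between 327.8 K and 329.3 K gives T ≈ 328.7 K.

T = 328.7 K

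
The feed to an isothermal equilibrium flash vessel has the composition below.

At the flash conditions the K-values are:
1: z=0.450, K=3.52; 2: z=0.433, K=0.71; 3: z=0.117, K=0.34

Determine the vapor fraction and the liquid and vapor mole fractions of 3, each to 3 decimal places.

ψ = 0.879, x_3 = 0.279, y_3 = 0.095

Newton–Raphson from ψ = 0.5:
  ψ = 0.500: g = 0.2397, g' = -0.723 → ψ = 0.832
  ψ = 0.832: g = 0.0297, g' = -0.612 → ψ = 0.880
  ψ = 0.880: g = -0.0004, g' = -0.632 → ψ = 0.879
Converged at ψ = 0.879.
Compositions from xᵢ = zᵢ/(1+ψ(Kᵢ−1)), yᵢ = Kᵢxᵢ:
  1: x = 0.140, y = 0.493
  2: x = 0.581, y = 0.413
  3: x = 0.279, y = 0.095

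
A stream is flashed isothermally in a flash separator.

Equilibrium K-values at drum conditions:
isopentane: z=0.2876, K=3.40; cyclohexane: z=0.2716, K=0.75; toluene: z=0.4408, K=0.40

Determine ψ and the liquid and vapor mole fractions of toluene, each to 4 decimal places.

ψ = 0.3066, x_toluene = 0.5402, y_toluene = 0.2161

Material balance + equilibrium reduce to Σ zᵢ(Kᵢ−1)/(1+ψ(Kᵢ−1)) = 0.
g(0) = ΣzᵢKᵢ − 1 = 0.3579 and g(1) = 1 − Σzᵢ/Kᵢ = -0.5487, so a root lies in (0, 1).
Newton–Raphson from ψ = 0.35:
  ψ = 0.3500: g = -0.03407, g' = -0.7640 → ψ = 0.3054
  ψ = 0.3054: g = 0.00096, g' = -0.8094 → ψ = 0.3066
Converged at ψ = 0.3066.
Compositions from xᵢ = zᵢ/(1+ψ(Kᵢ−1)), yᵢ = Kᵢxᵢ:
  isopentane: x = 0.1657, y = 0.5633
  cyclohexane: x = 0.2941, y = 0.2206
  toluene: x = 0.5402, y = 0.2161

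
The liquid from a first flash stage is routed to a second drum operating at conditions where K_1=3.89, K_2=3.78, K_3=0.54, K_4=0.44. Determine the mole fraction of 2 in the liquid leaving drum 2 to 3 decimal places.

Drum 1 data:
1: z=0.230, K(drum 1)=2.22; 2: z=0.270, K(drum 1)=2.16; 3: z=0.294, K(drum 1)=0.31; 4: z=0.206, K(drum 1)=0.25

x_2 (drum 2) = 0.083

Drum 1:
Let ψ₁ = V/F and solve Σ zᵢ(Kᵢ−1)/(1+ψ₁(Kᵢ−1)) = 0.
Feasibility: ΣzᵢKᵢ = 1.236, Σzᵢ/Kᵢ = 2.001 — both > 1, two phases present.
Newton iteration, ψ₁⁰ = 0.5:
  ψ₁ = 0.500: g = -0.1844, g' = -0.901 → ψ₁ = 0.295
  ψ₁ = 0.295: g = -0.0136, g' = -0.799 → ψ₁ = 0.278
Converged at ψ₁ = 0.278.
Drum-1 compositions:
  1: x = 0.172, y = 0.381
  2: x = 0.204, y = 0.441
  3: x = 0.364, y = 0.113
  4: x = 0.260, y = 0.065
Drum-2 feed = drum-1 liquid: z₂ = (0.1717, 0.2041, 0.3638, 0.2603).
Drum 2:
Iterate (Newton) starting at ψ₂ = 0.68:
  ψ₂ = 0.680: g = -0.1153, g' = -0.728 → ψ₂ = 0.522
  ψ₂ = 0.522: g = 0.0034, g' = -0.787 → ψ₂ = 0.526
Converged at ψ₂ = 0.526.
  1: x = 0.068, y = 0.265
  2: x = 0.083, y = 0.313
  3: x = 0.480, y = 0.259
  4: x = 0.369, y = 0.162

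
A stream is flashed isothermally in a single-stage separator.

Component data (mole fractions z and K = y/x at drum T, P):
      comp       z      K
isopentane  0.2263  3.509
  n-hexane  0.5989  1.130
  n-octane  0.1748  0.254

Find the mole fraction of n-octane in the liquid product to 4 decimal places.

x_n-octane = 0.3699

Material balance + equilibrium reduce to Σ zᵢ(Kᵢ−1)/(1+V/F(Kᵢ−1)) = 0.
Feasibility: ΣzᵢKᵢ = 1.5152, Σzᵢ/Kᵢ = 1.2827 — both > 1, two phases present.
Newton–Raphson from V/F = 0.5:
  V/F = 0.5000: g = 0.11698, g' = -0.5366 → V/F = 0.7180
  V/F = 0.7180: g = -0.00691, g' = -0.6411 → V/F = 0.7072
  V/F = 0.7072: g = -0.00006, g' = -0.6294 → V/F = 0.7071
Converged at V/F = 0.7071.
Compositions from xᵢ = zᵢ/(1+V/F(Kᵢ−1)), yᵢ = Kᵢxᵢ:
  isopentane: x = 0.0816, y = 0.2862
  n-hexane: x = 0.5485, y = 0.6198
  n-octane: x = 0.3699, y = 0.0940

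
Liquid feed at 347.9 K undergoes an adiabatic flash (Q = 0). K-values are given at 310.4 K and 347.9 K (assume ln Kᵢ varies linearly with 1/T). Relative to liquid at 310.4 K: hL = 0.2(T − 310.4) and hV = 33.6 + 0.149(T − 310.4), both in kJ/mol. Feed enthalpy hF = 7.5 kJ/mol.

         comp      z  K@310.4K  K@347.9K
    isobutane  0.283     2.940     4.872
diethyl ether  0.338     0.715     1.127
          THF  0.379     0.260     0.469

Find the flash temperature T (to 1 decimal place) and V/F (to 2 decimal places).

T = 313.6 K, V/F = 0.21

Adiabatic flash: solve Rachford–Rice at each trial T, then check hF = ψ·hV(T) + (1−ψ)·hL(T).
  T = 310.4 K: K = (2.940, 0.715, 0.260), RR gives ψ = 0.160, H_out = 5.373 kJ/mol
  T = 347.9 K: K = (4.872, 1.127, 0.469), RR gives ψ = 0.725, H_out = 30.468 kJ/mol
  T = 329.1 K: K = (3.837, 0.909, 0.355), RR gives ψ = 0.419, H_out = 17.405 kJ/mol
  T = 319.8 K: K = (3.374, 0.809, 0.305), RR gives ψ = 0.290, H_out = 11.488 kJ/mol
  T = 315.1 K: K = (3.153, 0.761, 0.282), RR gives ψ = 0.226, H_out = 8.474 kJ/mol
  T = 312.8 K: K = (3.048, 0.739, 0.271), RR gives ψ = 0.194, H_out = 6.971 kJ/mol
Linear interpolation between T = 312.8 (H_out = 6.971) and T = 315.1 (H_out = 8.474) on hF = 7.5 gives T ≈ 313.6 K, at which ψ = 0.21.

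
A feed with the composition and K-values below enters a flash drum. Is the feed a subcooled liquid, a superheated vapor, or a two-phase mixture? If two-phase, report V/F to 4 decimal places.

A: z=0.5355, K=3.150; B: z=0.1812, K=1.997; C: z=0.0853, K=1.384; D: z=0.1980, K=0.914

ΣzᵢKᵢ = 2.3477; Σzᵢ/Kᵢ = 0.5390.
Since Σzᵢ/Kᵢ < 1 the mixture is above its dew point — single vapor phase.

superheated vapor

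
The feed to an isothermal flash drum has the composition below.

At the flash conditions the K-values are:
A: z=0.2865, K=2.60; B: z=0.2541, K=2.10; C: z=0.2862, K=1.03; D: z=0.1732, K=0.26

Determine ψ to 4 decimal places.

Material balance + equilibrium reduce to Σ zᵢ(Kᵢ−1)/(1+ψ(Kᵢ−1)) = 0.
Feasibility: ΣzᵢKᵢ = 1.6183, Σzᵢ/Kᵢ = 1.1752 — both > 1, two phases present.
Iterate (Newton) starting at ψ = 0.5:
  ψ = 0.5000: g = 0.24001, g' = -0.5936 → ψ = 0.9044
  ψ = 0.9044: g = -0.05167, g' = -1.0669 → ψ = 0.8559
  ψ = 0.8559: g = -0.00381, g' = -0.9181 → ψ = 0.8518
Converged at ψ = 0.8518.

ψ = 0.8518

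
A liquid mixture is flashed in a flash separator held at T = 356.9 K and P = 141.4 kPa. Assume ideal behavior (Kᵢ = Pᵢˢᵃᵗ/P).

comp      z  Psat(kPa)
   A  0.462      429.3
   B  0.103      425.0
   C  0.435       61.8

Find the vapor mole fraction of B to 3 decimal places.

y_B = 0.120

Raoult's law: Kᵢ = Pᵢˢᵃᵗ/P = Pᵢˢᵃᵗ/141.4.
  K_A = 429.3/141.4 = 3.03607, K_B = 425.0/141.4 = 3.00566, K_C = 61.8/141.4 = 0.43706
Rachford–Rice: g(ψ) = Σ zᵢ(Kᵢ−1)/(1+ψ(Kᵢ−1)) = 0.
Feasibility: ΣzᵢKᵢ = 1.902, Σzᵢ/Kᵢ = 1.182 — both > 1, two phases present.
Newton–Raphson from ψ = 0.38:
  ψ = 0.380: g = 0.3361, g' = -0.965 → ψ = 0.728
  ψ = 0.728: g = 0.0479, g' = -0.775 → ψ = 0.790
  ψ = 0.790: g = -0.0004, g' = -0.791 → ψ = 0.789
Converged at ψ = 0.789.
Compositions from xᵢ = zᵢ/(1+ψ(Kᵢ−1)), yᵢ = Kᵢxᵢ:
  A: x = 0.177, y = 0.538
  B: x = 0.040, y = 0.120
  C: x = 0.783, y = 0.342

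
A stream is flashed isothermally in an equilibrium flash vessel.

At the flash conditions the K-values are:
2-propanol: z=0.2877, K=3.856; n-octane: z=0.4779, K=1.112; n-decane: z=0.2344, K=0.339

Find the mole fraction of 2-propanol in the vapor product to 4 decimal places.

Rachford–Rice: g(ψ) = Σ zᵢ(Kᵢ−1)/(1+ψ(Kᵢ−1)) = 0.
Feasibility: ΣzᵢKᵢ = 1.7203, Σzᵢ/Kᵢ = 1.1958 — both > 1, two phases present.
Iterate (Newton) starting at ψ = 0.5:
  ψ = 0.5000: g = 0.15768, g' = -0.6319 → ψ = 0.7495
  ψ = 0.7495: g = 0.00394, g' = -0.6453 → ψ = 0.7556
Converged at ψ = 0.7556.
Compositions from xᵢ = zᵢ/(1+ψ(Kᵢ−1)), yᵢ = Kᵢxᵢ:
  2-propanol: x = 0.0911, y = 0.3513
  n-octane: x = 0.4406, y = 0.4900
  n-decane: x = 0.4683, y = 0.1587

y_2-propanol = 0.3513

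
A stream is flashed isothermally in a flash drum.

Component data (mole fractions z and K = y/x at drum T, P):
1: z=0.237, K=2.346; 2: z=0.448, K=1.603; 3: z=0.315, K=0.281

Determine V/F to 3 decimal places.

V/F = 0.567

Material balance + equilibrium reduce to Σ zᵢ(Kᵢ−1)/(1+V/F(Kᵢ−1)) = 0.
Feasibility: ΣzᵢKᵢ = 1.363, Σzᵢ/Kᵢ = 1.501 — both > 1, two phases present.
Newton–Raphson from V/F = 0.45:
  V/F = 0.450: g = 0.0763, g' = -0.623 → V/F = 0.572
  V/F = 0.572: g = -0.0039, g' = -0.697 → V/F = 0.567
Converged at V/F = 0.567.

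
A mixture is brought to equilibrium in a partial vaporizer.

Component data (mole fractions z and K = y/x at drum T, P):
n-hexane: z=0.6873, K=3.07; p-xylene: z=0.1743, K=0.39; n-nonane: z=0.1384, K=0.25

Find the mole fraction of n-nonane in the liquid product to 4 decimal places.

Rachford–Rice: g(V/F) = Σ zᵢ(Kᵢ−1)/(1+V/F(Kᵢ−1)) = 0.
g(0) = ΣzᵢKᵢ − 1 = 1.2126 and g(1) = 1 − Σzᵢ/Kᵢ = -0.2244, so a root lies in (0, 1).
Newton–Raphson from V/F = 0.5:
  V/F = 0.5000: g = 0.38006, g' = -1.0447 → V/F = 0.8638
  V/F = 0.8638: g = -0.00921, g' = -1.2964 → V/F = 0.8567
  V/F = 0.8567: g = -0.00007, g' = -1.2766 → V/F = 0.8566
Converged at V/F = 0.8566.
Compositions from xᵢ = zᵢ/(1+V/F(Kᵢ−1)), yᵢ = Kᵢxᵢ:
  n-hexane: x = 0.2478, y = 0.7608
  p-xylene: x = 0.3651, y = 0.1424
  n-nonane: x = 0.3871, y = 0.0968

x_n-nonane = 0.3871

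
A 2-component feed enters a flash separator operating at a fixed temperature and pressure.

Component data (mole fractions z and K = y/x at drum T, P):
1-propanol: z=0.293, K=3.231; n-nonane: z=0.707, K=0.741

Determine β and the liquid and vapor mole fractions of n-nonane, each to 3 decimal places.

β = 0.814, x_n-nonane = 0.896, y_n-nonane = 0.664

Rachford–Rice: g(β) = Σ zᵢ(Kᵢ−1)/(1+β(Kᵢ−1)) = 0.
Feasibility: ΣzᵢKᵢ = 1.471, Σzᵢ/Kᵢ = 1.045 — both > 1, two phases present.
Binary case is linear: z₁(K₁−1)(1+β(K₂−1)) + z₂(K₂−1)(1+β(K₁−1)) = 0
⇒ β = [z₁(K₁−1)+z₂(K₂−1)] / [−(K₁−1)(K₂−1)] = 0.4706/0.5778 = 0.814
Compositions from xᵢ = zᵢ/(1+β(Kᵢ−1)), yᵢ = Kᵢxᵢ:
  1-propanol: x = 0.104, y = 0.336
  n-nonane: x = 0.896, y = 0.664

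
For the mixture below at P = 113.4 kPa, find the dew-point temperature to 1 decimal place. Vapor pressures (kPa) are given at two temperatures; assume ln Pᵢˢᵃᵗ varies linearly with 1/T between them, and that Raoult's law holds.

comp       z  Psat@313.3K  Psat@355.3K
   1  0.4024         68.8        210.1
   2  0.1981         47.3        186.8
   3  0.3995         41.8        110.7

Dew-point temperature: Σzᵢ·P/Pᵢˢᵃᵗ(T) = 1. Interpolate ln Pᵢˢᵃᵗ = aᵢ + bᵢ/T.
  T = 313.3 K: ΣzᵢP/Pᵢˢᵃᵗ = 2.2220
  T = 355.3 K: ΣzᵢP/Pᵢˢᵃᵗ = 0.7467
  T = 334.3 K: ΣzᵢP/Pᵢˢᵃᵗ = 1.2413
  T = 344.8 K: ΣzᵢP/Pᵢˢᵃᵗ = 0.9548
  T = 339.6 K: ΣzᵢP/Pᵢˢᵃᵗ = 1.0849
  T = 342.2 K: ΣzᵢP/Pᵢˢᵃᵗ = 1.0172
Interpolating between 342.2 K and 344.8 K gives T ≈ 342.9 K.

T = 342.9 K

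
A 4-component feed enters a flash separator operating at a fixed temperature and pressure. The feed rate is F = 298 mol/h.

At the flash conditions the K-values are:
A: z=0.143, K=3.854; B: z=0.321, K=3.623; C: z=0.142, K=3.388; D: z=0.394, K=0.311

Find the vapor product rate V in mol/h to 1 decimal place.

Rachford–Rice: g(ψ) = Σ zᵢ(Kᵢ−1)/(1+ψ(Kᵢ−1)) = 0.
Feasibility: ΣzᵢKᵢ = 2.318, Σzᵢ/Kᵢ = 1.434 — both > 1, two phases present.
Iterate (Newton) starting at ψ = 0.55:
  ψ = 0.550: g = 0.2130, g' = -1.183 → ψ = 0.730
  ψ = 0.730: g = -0.0014, g' = -1.247 → ψ = 0.729
Converged at ψ = 0.729.
Then V = ψ·F = 0.7289·298 = 217.2 mol/h and L = F − V = 80.8 mol/h.

V = 217.2 mol/h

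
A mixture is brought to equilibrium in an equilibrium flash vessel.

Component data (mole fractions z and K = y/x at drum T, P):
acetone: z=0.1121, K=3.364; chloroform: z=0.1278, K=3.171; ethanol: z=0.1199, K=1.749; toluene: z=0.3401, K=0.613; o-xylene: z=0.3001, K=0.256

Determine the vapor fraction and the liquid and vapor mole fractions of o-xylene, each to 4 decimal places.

Iterate (Newton) starting at ψ = 0.5:
  ψ = 0.5000: g = -0.19890, g' = -0.8052 → ψ = 0.2530
  ψ = 0.2530: g = -0.00052, g' = -0.8585 → ψ = 0.2524
Converged at ψ = 0.2524.
Compositions from xᵢ = zᵢ/(1+ψ(Kᵢ−1)), yᵢ = Kᵢxᵢ:
  acetone: x = 0.0702, y = 0.2362
  chloroform: x = 0.0826, y = 0.2618
  ethanol: x = 0.1008, y = 0.1764
  toluene: x = 0.3769, y = 0.2310
  o-xylene: x = 0.3695, y = 0.0946

ψ = 0.2524, x_o-xylene = 0.3695, y_o-xylene = 0.0946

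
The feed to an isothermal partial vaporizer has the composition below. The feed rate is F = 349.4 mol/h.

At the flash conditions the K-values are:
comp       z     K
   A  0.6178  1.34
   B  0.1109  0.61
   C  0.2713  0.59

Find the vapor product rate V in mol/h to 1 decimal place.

Newton iteration, ψ⁰ = 0.5:
  ψ = 0.5000: g = -0.01411, g' = -0.1504 → ψ = 0.4061
  ψ = 0.4061: g = -0.00028, g' = -0.1446 → ψ = 0.4042
Converged at ψ = 0.4042.
Then V = ψ·F = 0.4042·349.4 = 141.2 mol/h and L = F − V = 208.2 mol/h.

V = 141.2 mol/h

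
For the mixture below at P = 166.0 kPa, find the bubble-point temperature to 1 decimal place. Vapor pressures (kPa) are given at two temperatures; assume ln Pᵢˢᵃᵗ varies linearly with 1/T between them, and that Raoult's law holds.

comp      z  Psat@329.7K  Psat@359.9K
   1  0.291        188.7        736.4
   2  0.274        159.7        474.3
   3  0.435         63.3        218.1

T = 335.9 K

Bubble-point temperature: ΣzᵢPᵢˢᵃᵗ(T) = P. Interpolate ln Pᵢˢᵃᵗ = aᵢ + bᵢ/T.
  T = 329.7 K: ΣzᵢPᵢˢᵃᵗ = 126.21 kPa
  T = 359.9 K: ΣzᵢPᵢˢᵃᵗ = 439.12 kPa
  T = 344.8 K: ΣzᵢPᵢˢᵃᵗ = 241.50 kPa
  T = 337.2 K: ΣzᵢPᵢˢᵃᵗ = 175.39 kPa
  T = 333.4 K: ΣzᵢPᵢˢᵃᵗ = 148.71 kPa
  T = 335.3 K: ΣzᵢPᵢˢᵃᵗ = 161.57 kPa
Interpolating between 335.3 K and 337.2 K gives T ≈ 335.9 K.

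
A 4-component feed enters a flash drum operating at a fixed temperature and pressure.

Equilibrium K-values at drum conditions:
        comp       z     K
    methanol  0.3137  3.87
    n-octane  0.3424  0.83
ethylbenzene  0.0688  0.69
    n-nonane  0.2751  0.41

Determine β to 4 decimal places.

Let β = V/F and solve Σ zᵢ(Kᵢ−1)/(1+β(Kᵢ−1)) = 0.
g(0) = ΣzᵢKᵢ − 1 = 0.6585 and g(1) = 1 − Σzᵢ/Kᵢ = -0.2643, so a root lies in (0, 1).
Iterate (Newton) starting at β = 0.5:
  β = 0.5000: g = 0.05066, g' = -0.6495 → β = 0.5780
  β = 0.5780: g = 0.00178, g' = -0.6080 → β = 0.5809
Converged at β = 0.5809.

β = 0.5809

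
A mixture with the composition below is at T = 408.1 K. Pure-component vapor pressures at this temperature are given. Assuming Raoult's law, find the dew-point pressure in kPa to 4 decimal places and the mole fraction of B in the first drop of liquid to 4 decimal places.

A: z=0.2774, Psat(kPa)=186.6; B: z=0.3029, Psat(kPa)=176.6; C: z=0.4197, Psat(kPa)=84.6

Pdew = 122.5074 kPa, x_B = 0.2101

At the dew point ψ → 1, so Σzᵢ/Kᵢ = 1 with Kᵢ = Pᵢˢᵃᵗ/P ⇒ 1/P = Σzᵢ/Pᵢˢᵃᵗ.
1/P = 0.2774/186.6 + 0.3029/176.6 + 0.4197/84.6 = 0.0081628 ⇒ P = 122.5074 kPa
xᵢ = zᵢP/Pᵢˢᵃᵗ ⇒ x_B = 0.3029·122.5074/176.6 = 0.2101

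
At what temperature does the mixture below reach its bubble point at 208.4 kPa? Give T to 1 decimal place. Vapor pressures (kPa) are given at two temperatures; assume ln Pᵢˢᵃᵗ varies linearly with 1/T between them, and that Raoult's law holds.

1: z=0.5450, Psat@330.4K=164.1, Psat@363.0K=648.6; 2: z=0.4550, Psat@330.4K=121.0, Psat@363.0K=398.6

Bubble-point temperature: ΣzᵢPᵢˢᵃᵗ(T) = P. Interpolate ln Pᵢˢᵃᵗ = aᵢ + bᵢ/T.
  T = 330.4 K: ΣzᵢPᵢˢᵃᵗ = 144.49 kPa
  T = 363.0 K: ΣzᵢPᵢˢᵃᵗ = 534.85 kPa
  T = 346.7 K: ΣzᵢPᵢˢᵃᵗ = 286.41 kPa
  T = 338.5 K: ΣzᵢPᵢˢᵃᵗ = 204.63 kPa
  T = 342.6 K: ΣzᵢPᵢˢᵃᵗ = 242.56 kPa
  T = 340.6 K: ΣzᵢPᵢˢᵃᵗ = 223.36 kPa
Interpolating between 338.5 K and 340.6 K gives T ≈ 338.9 K.

T = 338.9 K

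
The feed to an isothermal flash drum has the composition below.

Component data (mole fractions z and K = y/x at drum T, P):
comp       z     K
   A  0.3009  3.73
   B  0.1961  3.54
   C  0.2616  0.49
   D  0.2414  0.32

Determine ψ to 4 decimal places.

ψ = 0.6400

Let ψ = V/F and solve Σ zᵢ(Kᵢ−1)/(1+ψ(Kᵢ−1)) = 0.
Feasibility: ΣzᵢKᵢ = 2.0220, Σzᵢ/Kᵢ = 1.4243 — both > 1, two phases present.
Iterate (Newton) starting at ψ = 0.32:
  ψ = 0.3200: g = 0.34396, g' = -1.3033 → ψ = 0.5839
  ψ = 0.5839: g = 0.05501, g' = -0.9835 → ψ = 0.6398
  ψ = 0.6398: g = 0.00017, g' = -0.9805 → ψ = 0.6400
Converged at ψ = 0.6400.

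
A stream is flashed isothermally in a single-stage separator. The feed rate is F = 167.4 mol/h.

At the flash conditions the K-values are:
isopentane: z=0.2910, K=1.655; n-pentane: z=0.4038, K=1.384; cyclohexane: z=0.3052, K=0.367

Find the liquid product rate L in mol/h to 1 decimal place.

L = 87.8 mol/h

Rachford–Rice: g(ψ) = Σ zᵢ(Kᵢ−1)/(1+ψ(Kᵢ−1)) = 0.
g(0) = ΣzᵢKᵢ − 1 = 0.1525 and g(1) = 1 − Σzᵢ/Kᵢ = -0.2992, so a root lies in (0, 1).
Newton–Raphson from ψ = 0.5:
  ψ = 0.5000: g = -0.00899, g' = -0.3745 → ψ = 0.4760
  ψ = 0.4760: g = -0.00011, g' = -0.3656 → ψ = 0.4757
Converged at ψ = 0.4757.
Then V = ψ·F = 0.4757·167.4 = 79.6 mol/h and L = F − V = 87.8 mol/h.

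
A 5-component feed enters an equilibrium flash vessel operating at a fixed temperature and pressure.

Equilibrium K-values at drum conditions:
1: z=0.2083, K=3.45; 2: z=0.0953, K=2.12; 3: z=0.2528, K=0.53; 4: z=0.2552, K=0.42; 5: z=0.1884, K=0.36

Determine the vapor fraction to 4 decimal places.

ψ = 0.1923

Rachford–Rice: g(ψ) = Σ zᵢ(Kᵢ−1)/(1+ψ(Kᵢ−1)) = 0.
Check two-phase: ΣzᵢKᵢ = 1.2297 > 1 and Σzᵢ/Kᵢ = 1.7133 > 1, so g(0) = 0.2297 > 0 and g(1) = -0.7133 < 0.
Newton–Raphson from ψ = 0.61:
  ψ = 0.6100: g = -0.32543, g' = -0.7661 → ψ = 0.1852
  ψ = 0.1852: g = 0.00665, g' = -0.9476 → ψ = 0.1923
Converged at ψ = 0.1923.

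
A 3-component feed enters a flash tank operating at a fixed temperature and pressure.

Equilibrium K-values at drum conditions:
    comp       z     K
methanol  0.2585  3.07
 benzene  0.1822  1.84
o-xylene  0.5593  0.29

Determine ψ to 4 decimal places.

ψ = 0.2463

Newton iteration, ψ⁰ = 0.35:
  ψ = 0.3500: g = -0.09985, g' = -0.9485 → ψ = 0.2447
  ψ = 0.2447: g = 0.00151, g' = -0.9894 → ψ = 0.2463
Converged at ψ = 0.2463.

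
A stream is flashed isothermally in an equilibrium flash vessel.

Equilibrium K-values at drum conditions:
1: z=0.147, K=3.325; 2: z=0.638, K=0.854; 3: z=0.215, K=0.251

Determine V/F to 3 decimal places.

V/F = 0.113

Material balance + equilibrium reduce to Σ zᵢ(Kᵢ−1)/(1+V/F(Kᵢ−1)) = 0.
Check two-phase: ΣzᵢKᵢ = 1.088 > 1 and Σzᵢ/Kᵢ = 1.648 > 1, so g(0) = 0.088 > 0 and g(1) = -0.648 < 0.
Newton iteration, V/F⁰ = 0.5:
  V/F = 0.500: g = -0.1999, g' = -0.494 → V/F = 0.095
  V/F = 0.095: g = 0.0118, g' = -0.686 → V/F = 0.113
Converged at V/F = 0.113.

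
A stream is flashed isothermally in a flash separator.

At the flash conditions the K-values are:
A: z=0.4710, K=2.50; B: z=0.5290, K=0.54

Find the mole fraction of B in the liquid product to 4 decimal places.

x_B = 0.7653

Binary case is linear: z₁(K₁−1)(1+ψ(K₂−1)) + z₂(K₂−1)(1+ψ(K₁−1)) = 0
⇒ ψ = [z₁(K₁−1)+z₂(K₂−1)] / [−(K₁−1)(K₂−1)] = 0.46316/0.69000 = 0.6712
Compositions from xᵢ = zᵢ/(1+ψ(Kᵢ−1)), yᵢ = Kᵢxᵢ:
  A: x = 0.2347, y = 0.5867
  B: x = 0.7653, y = 0.4133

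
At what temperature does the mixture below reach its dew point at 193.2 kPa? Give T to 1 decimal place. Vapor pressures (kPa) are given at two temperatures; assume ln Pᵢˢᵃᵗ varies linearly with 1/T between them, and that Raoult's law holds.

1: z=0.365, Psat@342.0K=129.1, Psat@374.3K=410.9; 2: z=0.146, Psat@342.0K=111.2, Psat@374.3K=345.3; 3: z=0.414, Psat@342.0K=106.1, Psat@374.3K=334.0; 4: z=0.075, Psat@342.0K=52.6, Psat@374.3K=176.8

T = 358.1 K

Dew-point temperature: Σzᵢ·P/Pᵢˢᵃᵗ(T) = 1. Interpolate ln Pᵢˢᵃᵗ = aᵢ + bᵢ/T.
  T = 342.0 K: ΣzᵢP/Pᵢˢᵃᵗ = 1.8292
  T = 374.3 K: ΣzᵢP/Pᵢˢᵃᵗ = 0.5747
  T = 358.1 K: ΣzᵢP/Pᵢˢᵃᵗ = 1.0006
  T = 366.2 K: ΣzᵢP/Pᵢˢᵃᵗ = 0.7537
  T = 362.1 K: ΣzᵢP/Pᵢˢᵃᵗ = 0.8686
  T = 360.1 K: ΣzᵢP/Pᵢˢᵃᵗ = 0.9319
Interpolating between 358.1 K and 360.1 K gives T ≈ 358.1 K.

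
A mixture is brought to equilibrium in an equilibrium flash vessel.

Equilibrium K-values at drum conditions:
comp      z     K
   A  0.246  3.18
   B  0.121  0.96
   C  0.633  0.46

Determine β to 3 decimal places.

β = 0.182

Newton–Raphson from β = 0.58:
  β = 0.580: g = -0.2658, g' = -0.620 → β = 0.151
  β = 0.151: g = 0.0265, g' = -0.881 → β = 0.181
  β = 0.181: g = 0.0008, g' = -0.828 → β = 0.182
Converged at β = 0.182.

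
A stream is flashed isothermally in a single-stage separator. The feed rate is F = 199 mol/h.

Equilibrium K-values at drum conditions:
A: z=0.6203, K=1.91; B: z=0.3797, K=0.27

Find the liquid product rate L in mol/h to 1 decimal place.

L = 112.9 mol/h

Newton iteration, ψ⁰ = 0.56:
  ψ = 0.5600: g = -0.09492, g' = -0.8043 → ψ = 0.4420
  ψ = 0.4420: g = -0.00665, g' = -0.7023 → ψ = 0.4325
Converged at ψ = 0.4325.
Then V = ψ·F = 0.4325·199 = 86.1 mol/h and L = F − V = 112.9 mol/h.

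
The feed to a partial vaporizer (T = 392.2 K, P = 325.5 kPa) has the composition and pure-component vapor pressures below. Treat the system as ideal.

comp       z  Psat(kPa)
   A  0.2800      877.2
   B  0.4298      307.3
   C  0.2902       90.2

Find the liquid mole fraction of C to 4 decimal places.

Raoult's law: Kᵢ = Pᵢˢᵃᵗ/P = Pᵢˢᵃᵗ/325.5.
  K_A = 877.2/325.5 = 2.694931, K_B = 307.3/325.5 = 0.944086, K_C = 90.2/325.5 = 0.277112
Newton iteration, ψ⁰ = 0.37:
  ψ = 0.3700: g = -0.01925, g' = -0.5878 → ψ = 0.3373
  ψ = 0.3373: g = 0.00006, g' = -0.5923 → ψ = 0.3374
Converged at ψ = 0.3374.
Compositions from xᵢ = zᵢ/(1+ψ(Kᵢ−1)), yᵢ = Kᵢxᵢ:
  A: x = 0.1781, y = 0.4801
  B: x = 0.4381, y = 0.4136
  C: x = 0.3838, y = 0.1064

x_C = 0.3838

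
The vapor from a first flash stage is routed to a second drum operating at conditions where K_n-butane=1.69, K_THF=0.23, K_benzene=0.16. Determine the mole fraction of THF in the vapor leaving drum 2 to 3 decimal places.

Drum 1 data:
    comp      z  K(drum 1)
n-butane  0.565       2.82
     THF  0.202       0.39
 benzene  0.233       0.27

y_THF (drum 2) = 0.054

Drum 1:
Rachford–Rice: g(ψ₁) = Σ zᵢ(Kᵢ−1)/(1+ψ₁(Kᵢ−1)) = 0.
g(0) = ΣzᵢKᵢ − 1 = 0.735 and g(1) = 1 − Σzᵢ/Kᵢ = -0.581, so a root lies in (0, 1).
Iterate (Newton) starting at ψ₁ = 0.5:
  ψ₁ = 0.500: g = 0.0932, g' = -0.977 → ψ₁ = 0.595
Converged at ψ₁ = 0.595.
Drum-1 compositions:
  n-butane: x = 0.271, y = 0.765
  THF: x = 0.317, y = 0.124
  benzene: x = 0.412, y = 0.111
Drum-2 feed = drum-1 vapor: z₂ = (0.7652, 0.1236, 0.1112).
Drum 2:
Newton iteration, ψ₂⁰ = 0.46:
  ψ₂ = 0.460: g = 0.1012, g' = -0.594 → ψ₂ = 0.630
  ψ₂ = 0.630: g = -0.0155, g' = -0.808 → ψ₂ = 0.611
Converged at ψ₂ = 0.611.
  n-butane: x = 0.538, y = 0.910
  THF: x = 0.233, y = 0.054
  benzene: x = 0.228, y = 0.037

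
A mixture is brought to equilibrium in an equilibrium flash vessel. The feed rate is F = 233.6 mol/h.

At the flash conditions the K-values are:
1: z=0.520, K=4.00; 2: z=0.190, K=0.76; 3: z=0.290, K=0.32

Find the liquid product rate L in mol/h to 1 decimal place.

Rachford–Rice: g(V/F) = Σ zᵢ(Kᵢ−1)/(1+V/F(Kᵢ−1)) = 0.
Check two-phase: ΣzᵢKᵢ = 2.317 > 1 and Σzᵢ/Kᵢ = 1.286 > 1, so g(0) = 1.317 > 0 and g(1) = -0.286 < 0.
Newton–Raphson from V/F = 0.5:
  V/F = 0.500: g = 0.2734, g' = -1.071 → V/F = 0.755
  V/F = 0.755: g = 0.0165, g' = -1.022 → V/F = 0.771
Converged at V/F = 0.771.
Then V = V/F·F = 0.7714·233.6 = 180.2 mol/h and L = F − V = 53.4 mol/h.

L = 53.4 mol/h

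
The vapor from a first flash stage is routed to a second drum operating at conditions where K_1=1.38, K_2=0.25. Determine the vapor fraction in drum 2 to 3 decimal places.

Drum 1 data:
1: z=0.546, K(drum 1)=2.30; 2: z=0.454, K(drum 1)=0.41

Drum 1:
Let ψ₁ = V/F and solve Σ zᵢ(Kᵢ−1)/(1+ψ₁(Kᵢ−1)) = 0.
Feasibility: ΣzᵢKᵢ = 1.442, Σzᵢ/Kᵢ = 1.345 — both > 1, two phases present.
Binary case is linear: z₁(K₁−1)(1+ψ₁(K₂−1)) + z₂(K₂−1)(1+ψ₁(K₁−1)) = 0
⇒ ψ₁ = [z₁(K₁−1)+z₂(K₂−1)] / [−(K₁−1)(K₂−1)] = 0.4419/0.7670 = 0.576
Drum-1 compositions:
  1: x = 0.312, y = 0.718
  2: x = 0.688, y = 0.282
Drum-2 feed = drum-1 vapor: z₂ = (0.7180, 0.2820).
Drum 2:
Material balance + equilibrium reduce to Σ zᵢ(Kᵢ−1)/(1+ψ₂(Kᵢ−1)) = 0.
g(0) = ΣzᵢKᵢ − 1 = 0.061 and g(1) = 1 − Σzᵢ/Kᵢ = -0.648, so a root lies in (0, 1).
Newton–Raphson from ψ₂ = 0.5:
  ψ₂ = 0.500: g = -0.1091, g' = -0.479 → ψ₂ = 0.272
  ψ₂ = 0.272: g = -0.0185, g' = -0.336 → ψ₂ = 0.217
  ψ₂ = 0.217: g = -0.0006, g' = -0.315 → ψ₂ = 0.215
Converged at ψ₂ = 0.215.
  1: x = 0.664, y = 0.916
  2: x = 0.336, y = 0.084

V/F (drum 2) = 0.215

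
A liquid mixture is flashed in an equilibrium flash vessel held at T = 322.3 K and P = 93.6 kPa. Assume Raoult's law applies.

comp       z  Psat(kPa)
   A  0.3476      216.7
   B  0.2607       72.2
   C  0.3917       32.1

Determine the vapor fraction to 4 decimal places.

ψ = 0.2052

Raoult's law: Kᵢ = Pᵢˢᵃᵗ/P = Pᵢˢᵃᵗ/93.6.
  K_A = 216.7/93.6 = 2.315171, K_B = 72.2/93.6 = 0.771368, K_C = 32.1/93.6 = 0.342949
Let ψ = V/F and solve Σ zᵢ(Kᵢ−1)/(1+ψ(Kᵢ−1)) = 0.
g(0) = ΣzᵢKᵢ − 1 = 0.1402 and g(1) = 1 − Σzᵢ/Kᵢ = -0.6303, so a root lies in (0, 1).
Newton–Raphson from ψ = 0.5:
  ψ = 0.5000: g = -0.17479, g' = -0.6112 → ψ = 0.2140
  ψ = 0.2140: g = -0.00543, g' = -0.6102 → ψ = 0.2052
Converged at ψ = 0.2052.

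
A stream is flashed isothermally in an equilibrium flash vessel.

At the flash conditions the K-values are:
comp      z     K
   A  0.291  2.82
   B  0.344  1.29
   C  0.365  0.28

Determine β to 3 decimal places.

Material balance + equilibrium reduce to Σ zᵢ(Kᵢ−1)/(1+β(Kᵢ−1)) = 0.
Feasibility: ΣzᵢKᵢ = 1.367, Σzᵢ/Kᵢ = 1.673 — both > 1, two phases present.
Iterate (Newton) starting at β = 0.5:
  β = 0.500: g = -0.0462, g' = -0.748 → β = 0.438
  β = 0.438: g = -0.0008, g' = -0.725 → β = 0.437
Converged at β = 0.437.

β = 0.437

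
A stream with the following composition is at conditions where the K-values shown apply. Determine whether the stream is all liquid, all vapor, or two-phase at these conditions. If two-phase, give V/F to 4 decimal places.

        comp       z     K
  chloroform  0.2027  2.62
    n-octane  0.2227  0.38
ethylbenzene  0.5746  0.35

all liquid

ΣzᵢKᵢ = 0.8168; Σzᵢ/Kᵢ = 2.3051.
Since ΣzᵢKᵢ < 1 the mixture is below its bubble point — single liquid phase.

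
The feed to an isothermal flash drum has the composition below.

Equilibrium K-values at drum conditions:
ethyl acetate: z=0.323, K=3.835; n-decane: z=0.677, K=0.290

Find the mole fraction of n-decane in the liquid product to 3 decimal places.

x_n-decane = 0.800

Material balance + equilibrium reduce to Σ zᵢ(Kᵢ−1)/(1+V/F(Kᵢ−1)) = 0.
Feasibility: ΣzᵢKᵢ = 1.435, Σzᵢ/Kᵢ = 2.419 — both > 1, two phases present.
Newton iteration, V/F⁰ = 0.31:
  V/F = 0.310: g = -0.1289, g' = -1.296 → V/F = 0.211
  V/F = 0.211: g = 0.0083, g' = -1.490 → V/F = 0.216
Converged at V/F = 0.216.
Compositions from xᵢ = zᵢ/(1+V/F(Kᵢ−1)), yᵢ = Kᵢxᵢ:
  ethyl acetate: x = 0.200, y = 0.768
  n-decane: x = 0.800, y = 0.232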